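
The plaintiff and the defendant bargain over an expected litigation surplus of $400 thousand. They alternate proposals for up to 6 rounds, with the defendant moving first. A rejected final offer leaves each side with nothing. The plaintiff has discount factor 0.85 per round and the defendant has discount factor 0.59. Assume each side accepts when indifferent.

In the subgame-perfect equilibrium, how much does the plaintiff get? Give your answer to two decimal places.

Round 6 (the plaintiff proposes): the defendant will accept anything ≥ 0, so the plaintiff offers 0 and keeps 400.
Round 5 (the defendant proposes): the plaintiff can get 400 next round, worth 0.85 × 400 = 340 now. The defendant offers 340 and keeps 400 − 340 = 60.
Round 4 (the plaintiff proposes): the defendant can get 60 next round, worth 0.59 × 60 = 35.4 now. The plaintiff offers 35.4 and keeps 400 − 35.4 = 364.6.
Round 3 (the defendant proposes): the plaintiff can get 364.6 next round, worth 0.85 × 364.6 = 309.91 now; the defendant offers that and keeps 90.09.
Round 2 (the plaintiff proposes): the defendant can get 90.09 next round, worth 0.59 × 90.09 = 53.1531 now. The plaintiff offers 53.1531 and keeps 400 − 53.1531 = 346.8469.
Round 1 (the defendant proposes): the plaintiff can get 346.8469 next round, worth 0.85 × 346.8469 = 294.819865 now, so the defendant offers 294.819865, keeping 105.180135.

294.82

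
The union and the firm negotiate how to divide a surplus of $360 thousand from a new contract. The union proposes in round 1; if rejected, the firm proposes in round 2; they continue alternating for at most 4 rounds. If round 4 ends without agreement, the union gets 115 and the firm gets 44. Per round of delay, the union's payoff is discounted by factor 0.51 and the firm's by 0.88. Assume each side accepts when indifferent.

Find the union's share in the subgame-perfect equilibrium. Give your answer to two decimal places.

Round 4 (the firm proposes): the union gets 115 if talks fail, so the firm offers 115 and keeps 245.
Round 3 (the union proposes): the firm can get 245 next round, worth 0.88 × 245 = 215.6 now, so the union offers 215.6, keeping 144.4.
Round 2 (the firm proposes): the union can get 144.4 next round, worth 0.51 × 144.4 = 73.644 now; the firm offers that and keeps 286.356.
Round 1 (the union proposes): the firm can get 286.356 next round, worth 0.88 × 286.356 = 251.99328 now, so the union offers 251.99328, keeping 108.00672.

108.01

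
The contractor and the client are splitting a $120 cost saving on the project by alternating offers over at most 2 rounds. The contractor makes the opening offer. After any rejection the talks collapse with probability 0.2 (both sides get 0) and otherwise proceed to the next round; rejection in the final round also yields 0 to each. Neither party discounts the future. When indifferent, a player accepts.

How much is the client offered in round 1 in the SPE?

By backward induction:
Round 2 (the client proposes): the contractor will accept anything ≥ 0, so the client offers 0 and keeps 120.
Round 1 (the contractor proposes): rejecting gives the client an expected 0.8 × 120 = 96. The contractor offers 96 and keeps 120 − 96 = 24.

96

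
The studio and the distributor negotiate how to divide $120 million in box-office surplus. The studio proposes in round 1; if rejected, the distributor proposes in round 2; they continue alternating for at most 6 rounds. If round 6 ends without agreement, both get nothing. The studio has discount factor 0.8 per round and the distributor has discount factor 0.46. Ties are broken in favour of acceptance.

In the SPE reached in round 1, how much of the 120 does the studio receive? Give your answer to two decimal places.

97.42

Solve by backward induction from round 6.
Round 6 (the distributor proposes): rejection yields 0 for the studio; the distributor offers 0 and keeps 120.
Round 5 (the studio proposes): the distributor can get 120 next round, worth 0.46 × 120 = 55.2 now; the studio offers that and keeps 64.8.
Round 4 (the distributor proposes): the studio can get 64.8 next round, worth 0.8 × 64.8 = 51.84 now; the distributor offers that and keeps 68.16.
Round 3 (the studio proposes): the distributor can get 68.16 next round, worth 0.46 × 68.16 = 31.3536 now. The studio offers 31.3536 and keeps 120 − 31.3536 = 88.6464.
Round 2 (the distributor proposes): the studio can get 88.6464 next round, worth 0.8 × 88.6464 = 70.91712 now; the distributor offers that and keeps 49.08288.
Round 1 (the studio proposes): the distributor can get 49.08288 next round, worth 0.46 × 49.08288 = 22.5781248 now, so the studio offers 22.5781248, keeping 97.4218752.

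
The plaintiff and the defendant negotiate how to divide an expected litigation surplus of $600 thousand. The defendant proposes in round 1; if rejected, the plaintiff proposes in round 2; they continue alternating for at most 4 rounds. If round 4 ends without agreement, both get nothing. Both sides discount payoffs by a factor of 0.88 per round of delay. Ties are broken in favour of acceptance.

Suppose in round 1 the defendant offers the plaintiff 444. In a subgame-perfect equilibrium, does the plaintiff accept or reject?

Reject

Round 4 (the plaintiff proposes): the defendant will accept anything ≥ 0, so the plaintiff offers 0 and keeps 600.
Round 3 (the defendant proposes): the plaintiff can get 600 next round, worth 0.88 × 600 = 528 now. The defendant offers 528 and keeps 600 − 528 = 72.
Round 2 (the plaintiff proposes): the defendant can get 72 next round, worth 0.88 × 72 = 63.36 now. The plaintiff offers 63.36 and keeps 600 − 63.36 = 536.64.
So by rejecting in round 1, the plaintiff gets 536.64 next round, worth 0.88 × 536.64 = 472.2432 now.
Offer 444 < 472.2432, so the plaintiff rejects.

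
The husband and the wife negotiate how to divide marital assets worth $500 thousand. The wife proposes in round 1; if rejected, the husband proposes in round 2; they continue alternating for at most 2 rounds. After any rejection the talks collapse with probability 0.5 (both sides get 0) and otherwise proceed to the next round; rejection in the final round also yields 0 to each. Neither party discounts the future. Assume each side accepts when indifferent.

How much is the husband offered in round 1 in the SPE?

Round 2 (the husband proposes): rejection yields 0 for the wife; the husband offers 0 and keeps 500.
Round 1 (the wife proposes): rejecting gives the husband an expected 0.5 × 500 = 250. The wife offers 250 and keeps 500 − 250 = 250.

250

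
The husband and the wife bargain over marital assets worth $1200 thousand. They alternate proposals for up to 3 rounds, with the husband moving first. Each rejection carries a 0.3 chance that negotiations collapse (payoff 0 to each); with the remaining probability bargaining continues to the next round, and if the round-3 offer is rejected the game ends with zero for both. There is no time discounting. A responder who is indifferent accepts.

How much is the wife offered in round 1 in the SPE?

252

By backward induction:
Round 3 (the husband proposes): the wife will accept anything ≥ 0, so the husband offers 0 and keeps 1200.
Round 2 (the wife proposes): rejecting gives the husband an expected 0.7 × 1200 = 840. The wife offers 840 and keeps 1200 − 840 = 360.
Round 1 (the husband proposes): rejecting gives the wife an expected 0.7 × 360 = 252; the husband offers that and keeps 948.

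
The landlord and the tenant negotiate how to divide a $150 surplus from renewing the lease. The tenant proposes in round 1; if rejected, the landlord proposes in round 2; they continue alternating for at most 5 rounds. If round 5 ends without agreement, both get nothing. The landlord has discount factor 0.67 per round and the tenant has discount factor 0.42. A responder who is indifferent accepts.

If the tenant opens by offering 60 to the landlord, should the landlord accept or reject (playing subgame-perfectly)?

Round 5 (the tenant proposes): the landlord will accept anything ≥ 0, so the tenant offers 0 and keeps 150.
Round 4 (the landlord proposes): the tenant can get 150 next round, worth 0.42 × 150 = 63 now, so the landlord offers 63, keeping 87.
Round 3 (the tenant proposes): the landlord can get 87 next round, worth 0.67 × 87 = 58.29 now. The tenant offers 58.29 and keeps 150 − 58.29 = 91.71.
Round 2 (the landlord proposes): the tenant can get 91.71 next round, worth 0.42 × 91.71 = 38.5182 now; the landlord offers that and keeps 111.4818.
So by rejecting in round 1, the landlord gets 111.4818 next round, worth 0.67 × 111.4818 = 74.692806 now.
Offer 60 < 74.692806, so the landlord rejects.

Reject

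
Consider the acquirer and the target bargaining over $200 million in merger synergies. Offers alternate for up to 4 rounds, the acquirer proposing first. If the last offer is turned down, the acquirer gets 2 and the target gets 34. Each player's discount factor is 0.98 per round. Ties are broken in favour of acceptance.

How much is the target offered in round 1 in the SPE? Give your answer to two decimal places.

190.28

Round 4 (the target proposes): the acquirer gets 2 if talks fail, so the target offers 2 and keeps 198.
Round 3 (the acquirer proposes): the target can get 198 next round, worth 0.98 × 198 = 194.04 now; the acquirer offers that and keeps 5.96.
Round 2 (the target proposes): the acquirer can get 5.96 next round, worth 0.98 × 5.96 = 5.8408 now, so the target offers 5.8408, keeping 194.1592.
Round 1 (the acquirer proposes): the target can get 194.1592 next round, worth 0.98 × 194.1592 = 190.276016 now; the acquirer offers that and keeps 9.723984.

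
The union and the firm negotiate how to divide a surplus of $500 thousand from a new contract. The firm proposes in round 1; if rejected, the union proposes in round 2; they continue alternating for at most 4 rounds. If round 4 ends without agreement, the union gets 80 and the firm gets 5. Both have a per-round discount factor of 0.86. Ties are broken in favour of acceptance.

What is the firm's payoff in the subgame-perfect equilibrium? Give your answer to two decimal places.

124.95

Round 4 (the union proposes): the firm gets 5 if talks fail, so the union offers 5 and keeps 495.
Round 3 (the firm proposes): the union can get 495 next round, worth 0.86 × 495 = 425.7 now; the firm offers that and keeps 74.3.
Round 2 (the union proposes): the firm can get 74.3 next round, worth 0.86 × 74.3 = 63.898 now, so the union offers 63.898, keeping 436.102.
Round 1 (the firm proposes): the union can get 436.102 next round, worth 0.86 × 436.102 = 375.04772 now. The firm offers 375.04772 and keeps 500 − 375.04772 = 124.95228.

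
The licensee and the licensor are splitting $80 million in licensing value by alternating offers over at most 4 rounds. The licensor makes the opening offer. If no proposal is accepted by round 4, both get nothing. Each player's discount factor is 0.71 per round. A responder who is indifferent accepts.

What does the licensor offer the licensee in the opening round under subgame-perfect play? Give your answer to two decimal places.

45.10

Round 4 (the licensee proposes): rejection yields 0 for the licensor; the licensee offers 0 and keeps 80.
Round 3 (the licensor proposes): the licensee can get 80 next round, worth 0.71 × 80 = 56.8 now, so the licensor offers 56.8, keeping 23.2.
Round 2 (the licensee proposes): the licensor can get 23.2 next round, worth 0.71 × 23.2 = 16.472 now; the licensee offers that and keeps 63.528.
Round 1 (the licensor proposes): the licensee can get 63.528 next round, worth 0.71 × 63.528 = 45.10488 now; the licensor offers that and keeps 34.89512.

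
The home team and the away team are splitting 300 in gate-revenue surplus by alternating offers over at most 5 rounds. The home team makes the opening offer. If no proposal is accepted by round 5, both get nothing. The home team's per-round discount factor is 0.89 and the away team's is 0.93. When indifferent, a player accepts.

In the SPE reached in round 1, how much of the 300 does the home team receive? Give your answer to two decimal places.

243.91

By backward induction:
Round 5 (the home team proposes): the away team will accept anything ≥ 0, so the home team offers 0 and keeps 300.
Round 4 (the away team proposes): the home team can get 300 next round, worth 0.89 × 300 = 267 now. The away team offers 267 and keeps 300 − 267 = 33.
Round 3 (the home team proposes): the away team can get 33 next round, worth 0.93 × 33 = 30.69 now, so the home team offers 30.69, keeping 269.31.
Round 2 (the away team proposes): the home team can get 269.31 next round, worth 0.89 × 269.31 = 239.6859 now, so the away team offers 239.6859, keeping 60.3141.
Round 1 (the home team proposes): the away team can get 60.3141 next round, worth 0.93 × 60.3141 = 56.092113 now, so the home team offers 56.092113, keeping 243.907887.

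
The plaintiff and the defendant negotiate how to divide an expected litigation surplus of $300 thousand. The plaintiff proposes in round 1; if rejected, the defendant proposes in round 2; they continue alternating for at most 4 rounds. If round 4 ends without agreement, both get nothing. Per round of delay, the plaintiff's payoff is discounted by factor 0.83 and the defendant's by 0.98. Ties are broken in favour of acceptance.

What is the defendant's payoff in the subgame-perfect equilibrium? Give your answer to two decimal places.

By backward induction:
Round 4 (the defendant proposes): the plaintiff will accept anything ≥ 0, so the defendant offers 0 and keeps 300.
Round 3 (the plaintiff proposes): the defendant can get 300 next round, worth 0.98 × 300 = 294 now; the plaintiff offers that and keeps 6.
Round 2 (the defendant proposes): the plaintiff can get 6 next round, worth 0.83 × 6 = 4.98 now; the defendant offers that and keeps 295.02.
Round 1 (the plaintiff proposes): the defendant can get 295.02 next round, worth 0.98 × 295.02 = 289.1196 now; the plaintiff offers that and keeps 10.8804.

289.12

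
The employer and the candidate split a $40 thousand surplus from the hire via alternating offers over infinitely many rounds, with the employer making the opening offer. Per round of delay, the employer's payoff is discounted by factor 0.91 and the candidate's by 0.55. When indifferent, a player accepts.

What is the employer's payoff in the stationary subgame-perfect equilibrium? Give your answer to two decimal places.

36.04

When the employer proposes, the candidate accepts any offer worth at least 0.55 times what the candidate would get by proposing next round; and vice versa.
This gives x = 40 − 0.55y and y = 40 − 0.91x, where x and y are each side's share when it proposes.
Hence (1 − 0.55·0.91)x = 40(1 − 0.55), i.e. 0.4995·x = 18.
x ≈ 36.0360; the candidate's share is 40 − x ≈ 3.9640.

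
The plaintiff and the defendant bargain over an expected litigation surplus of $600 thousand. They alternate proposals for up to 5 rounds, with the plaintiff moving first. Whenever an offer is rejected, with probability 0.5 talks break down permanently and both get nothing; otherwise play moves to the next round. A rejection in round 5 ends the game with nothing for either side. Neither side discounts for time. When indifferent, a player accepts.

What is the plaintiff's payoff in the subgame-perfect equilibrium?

By backward induction:
Round 5 (the plaintiff proposes): rejection yields 0 for the defendant; the plaintiff offers 0 and keeps 600.
Round 4 (the defendant proposes): rejecting gives the plaintiff an expected 0.5 × 600 = 300; the defendant offers that and keeps 300.
Round 3 (the plaintiff proposes): rejecting gives the defendant an expected 0.5 × 300 = 150, so the plaintiff offers 150, keeping 450.
Round 2 (the defendant proposes): rejecting gives the plaintiff an expected 0.5 × 450 = 225. The defendant offers 225 and keeps 600 − 225 = 375.
Round 1 (the plaintiff proposes): rejecting gives the defendant an expected 0.5 × 375 = 187.5; the plaintiff offers that and keeps 412.5.

412.5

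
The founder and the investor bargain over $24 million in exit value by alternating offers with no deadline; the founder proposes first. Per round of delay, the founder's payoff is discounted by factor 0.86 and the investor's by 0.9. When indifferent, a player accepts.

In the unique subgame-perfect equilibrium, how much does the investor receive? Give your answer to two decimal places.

In a stationary SPE each proposer offers the other exactly their discounted continuation value.
If the founder keeps x when proposing and the investor keeps y when proposing, then x = 24 − 0.9y and y = 24 − 0.86x.
Solving: x = 24(1 − 0.9) / (1 − 0.86·0.9) = 2.4 / 0.226 ≈ 10.6195.
The investor gets 24 − 10.6195 ≈ 13.3805.

13.38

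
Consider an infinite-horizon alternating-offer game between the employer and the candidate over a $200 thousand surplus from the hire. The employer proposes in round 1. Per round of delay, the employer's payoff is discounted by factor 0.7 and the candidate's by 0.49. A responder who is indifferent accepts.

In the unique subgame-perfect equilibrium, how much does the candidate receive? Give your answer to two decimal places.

44.75

When the employer proposes, the candidate accepts any offer worth at least 0.49 times what the candidate would get by proposing next round; and vice versa.
This gives x = 200 − 0.49y and y = 200 − 0.7x, where x and y are each side's share when it proposes.
Hence (1 − 0.49·0.7)x = 200(1 − 0.49), i.e. 0.657·x = 102.
x ≈ 155.2511; the candidate's share is 200 − x ≈ 44.7489.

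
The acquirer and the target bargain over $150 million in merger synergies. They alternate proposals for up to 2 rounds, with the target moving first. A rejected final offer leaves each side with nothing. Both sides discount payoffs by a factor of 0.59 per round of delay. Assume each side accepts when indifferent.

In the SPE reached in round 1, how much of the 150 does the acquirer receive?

By backward induction:
Round 2 (the acquirer proposes): the target will accept anything ≥ 0, so the acquirer offers 0 and keeps 150.
Round 1 (the target proposes): the acquirer can get 150 next round, worth 0.59 × 150 = 88.5 now; the target offers that and keeps 61.5.

88.5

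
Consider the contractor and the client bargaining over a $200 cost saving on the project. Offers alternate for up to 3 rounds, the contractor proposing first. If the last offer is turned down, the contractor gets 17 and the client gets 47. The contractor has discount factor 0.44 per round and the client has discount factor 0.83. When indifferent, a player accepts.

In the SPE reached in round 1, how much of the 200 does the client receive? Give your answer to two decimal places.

110.12

Solve by backward induction from round 3.
Round 3 (the contractor proposes): the client gets 47 if talks fail, so the contractor offers 47 and keeps 153.
Round 2 (the client proposes): the contractor can get 153 next round, worth 0.44 × 153 = 67.32 now, so the client offers 67.32, keeping 132.68.
Round 1 (the contractor proposes): the client can get 132.68 next round, worth 0.83 × 132.68 = 110.1244 now. The contractor offers 110.1244 and keeps 200 − 110.1244 = 89.8756.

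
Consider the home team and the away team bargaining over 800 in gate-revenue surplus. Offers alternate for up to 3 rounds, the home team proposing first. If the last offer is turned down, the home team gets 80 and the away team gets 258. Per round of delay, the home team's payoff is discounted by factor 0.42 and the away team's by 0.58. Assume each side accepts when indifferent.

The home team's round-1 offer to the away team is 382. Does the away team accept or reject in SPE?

Round 3 (the home team proposes): the away team gets 258 if talks fail, so the home team offers 258 and keeps 542.
Round 2 (the away team proposes): the home team can get 542 next round, worth 0.42 × 542 = 227.64 now. The away team offers 227.64 and keeps 800 − 227.64 = 572.36.
So by rejecting in round 1, the away team gets 572.36 next round, worth 0.58 × 572.36 = 331.9688 now.
Offer 382 ≥ 331.9688, so the away team accepts.

Accept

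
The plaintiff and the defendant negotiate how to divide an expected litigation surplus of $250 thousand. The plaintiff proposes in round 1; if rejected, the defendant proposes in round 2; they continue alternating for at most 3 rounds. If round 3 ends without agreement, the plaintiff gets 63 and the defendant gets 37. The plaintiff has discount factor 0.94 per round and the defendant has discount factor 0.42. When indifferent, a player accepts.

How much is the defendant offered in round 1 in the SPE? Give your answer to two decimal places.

By backward induction:
Round 3 (the plaintiff proposes): the defendant gets 37 if talks fail, so the plaintiff offers 37 and keeps 213.
Round 2 (the defendant proposes): the plaintiff can get 213 next round, worth 0.94 × 213 = 200.22 now, so the defendant offers 200.22, keeping 49.78.
Round 1 (the plaintiff proposes): the defendant can get 49.78 next round, worth 0.42 × 49.78 = 20.9076 now; the plaintiff offers that and keeps 229.0924.

20.91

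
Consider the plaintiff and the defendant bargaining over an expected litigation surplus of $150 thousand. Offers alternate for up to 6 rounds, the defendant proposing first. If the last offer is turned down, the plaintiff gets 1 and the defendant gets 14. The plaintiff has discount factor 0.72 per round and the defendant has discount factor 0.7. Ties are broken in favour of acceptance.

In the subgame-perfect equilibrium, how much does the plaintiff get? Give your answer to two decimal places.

Round 6 (the plaintiff proposes): the defendant gets 14 if talks fail, so the plaintiff offers 14 and keeps 136.
Round 5 (the defendant proposes): the plaintiff can get 136 next round, worth 0.72 × 136 = 97.92 now. The defendant offers 97.92 and keeps 150 − 97.92 = 52.08.
Round 4 (the plaintiff proposes): the defendant can get 52.08 next round, worth 0.7 × 52.08 = 36.456 now. The plaintiff offers 36.456 and keeps 150 − 36.456 = 113.544.
Round 3 (the defendant proposes): the plaintiff can get 113.544 next round, worth 0.72 × 113.544 = 81.75168 now; the defendant offers that and keeps 68.24832.
Round 2 (the plaintiff proposes): the defendant can get 68.24832 next round, worth 0.7 × 68.24832 = 47.773824 now, so the plaintiff offers 47.773824, keeping 102.226176.
Round 1 (the defendant proposes): the plaintiff can get 102.226176 next round, worth 0.72 × 102.226176 = 73.60284672 now; the defendant offers that and keeps 76.39715328.

73.60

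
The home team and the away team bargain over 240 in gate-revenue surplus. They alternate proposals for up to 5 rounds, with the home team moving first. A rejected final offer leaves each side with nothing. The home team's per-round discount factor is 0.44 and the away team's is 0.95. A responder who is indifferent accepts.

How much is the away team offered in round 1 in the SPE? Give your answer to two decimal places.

By backward induction:
Round 5 (the home team proposes): the away team will accept anything ≥ 0, so the home team offers 0 and keeps 240.
Round 4 (the away team proposes): the home team can get 240 next round, worth 0.44 × 240 = 105.6 now; the away team offers that and keeps 134.4.
Round 3 (the home team proposes): the away team can get 134.4 next round, worth 0.95 × 134.4 = 127.68 now; the home team offers that and keeps 112.32.
Round 2 (the away team proposes): the home team can get 112.32 next round, worth 0.44 × 112.32 = 49.4208 now. The away team offers 49.4208 and keeps 240 − 49.4208 = 190.5792.
Round 1 (the home team proposes): the away team can get 190.5792 next round, worth 0.95 × 190.5792 = 181.05024 now. The home team offers 181.05024 and keeps 240 − 181.05024 = 58.94976.

181.05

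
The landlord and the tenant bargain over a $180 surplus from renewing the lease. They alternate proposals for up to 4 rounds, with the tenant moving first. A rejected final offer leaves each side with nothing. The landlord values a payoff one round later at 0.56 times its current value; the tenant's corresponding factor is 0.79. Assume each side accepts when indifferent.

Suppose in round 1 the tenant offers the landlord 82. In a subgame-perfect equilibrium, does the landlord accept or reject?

Accept

Work out the landlord's continuation value if the offer is rejected.
Round 4 (the landlord proposes): the tenant will accept anything ≥ 0, so the landlord offers 0 and keeps 180.
Round 3 (the tenant proposes): the landlord can get 180 next round, worth 0.56 × 180 = 100.8 now; the tenant offers that and keeps 79.2.
Round 2 (the landlord proposes): the tenant can get 79.2 next round, worth 0.79 × 79.2 = 62.568 now, so the landlord offers 62.568, keeping 117.432.
So by rejecting in round 1, the landlord gets 117.432 next round, worth 0.56 × 117.432 = 65.76192 now.
Offer 82 ≥ 65.76192, so the landlord accepts.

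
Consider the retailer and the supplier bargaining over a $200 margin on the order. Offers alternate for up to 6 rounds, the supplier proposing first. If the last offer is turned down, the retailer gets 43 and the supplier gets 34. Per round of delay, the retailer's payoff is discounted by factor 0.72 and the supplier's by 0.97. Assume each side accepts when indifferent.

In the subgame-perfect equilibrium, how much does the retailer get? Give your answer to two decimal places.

65.63

Round 6 (the retailer proposes): the supplier gets 34 if talks fail, so the retailer offers 34 and keeps 166.
Round 5 (the supplier proposes): the retailer can get 166 next round, worth 0.72 × 166 = 119.52 now. The supplier offers 119.52 and keeps 200 − 119.52 = 80.48.
Round 4 (the retailer proposes): the supplier can get 80.48 next round, worth 0.97 × 80.48 = 78.0656 now. The retailer offers 78.0656 and keeps 200 − 78.0656 = 121.9344.
Round 3 (the supplier proposes): the retailer can get 121.9344 next round, worth 0.72 × 121.9344 = 87.792768 now. The supplier offers 87.792768 and keeps 200 − 87.792768 = 112.207232.
Round 2 (the retailer proposes): the supplier can get 112.207232 next round, worth 0.97 × 112.207232 = 108.84101504 now, so the retailer offers 108.84101504, keeping 91.15898496.
Round 1 (the supplier proposes): the retailer can get 91.15898496 next round, worth 0.72 × 91.15898496 = 65.6344691712 now; the supplier offers that and keeps 134.3655308288.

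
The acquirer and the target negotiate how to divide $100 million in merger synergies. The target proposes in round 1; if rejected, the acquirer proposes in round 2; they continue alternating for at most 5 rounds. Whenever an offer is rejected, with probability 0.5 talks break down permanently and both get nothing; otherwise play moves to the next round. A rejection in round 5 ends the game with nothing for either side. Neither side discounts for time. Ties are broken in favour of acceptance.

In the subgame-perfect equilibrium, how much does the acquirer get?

31.25

By backward induction:
Round 5 (the target proposes): rejection yields 0 for the acquirer; the target offers 0 and keeps 100.
Round 4 (the acquirer proposes): rejecting gives the target an expected 0.5 × 100 = 50, so the acquirer offers 50, keeping 50.
Round 3 (the target proposes): rejecting gives the acquirer an expected 0.5 × 50 = 25, so the target offers 25, keeping 75.
Round 2 (the acquirer proposes): rejecting gives the target an expected 0.5 × 75 = 37.5. The acquirer offers 37.5 and keeps 100 − 37.5 = 62.5.
Round 1 (the target proposes): rejecting gives the acquirer an expected 0.5 × 62.5 = 31.25. The target offers 31.25 and keeps 100 − 31.25 = 68.75.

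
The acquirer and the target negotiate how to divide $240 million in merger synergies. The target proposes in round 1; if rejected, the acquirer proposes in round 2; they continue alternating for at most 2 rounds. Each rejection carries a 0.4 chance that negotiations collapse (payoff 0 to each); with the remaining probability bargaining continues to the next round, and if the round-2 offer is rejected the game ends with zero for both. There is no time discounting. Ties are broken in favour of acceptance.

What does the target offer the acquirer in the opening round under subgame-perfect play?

Round 2 (the acquirer proposes): rejection yields 0 for the target; the acquirer offers 0 and keeps 240.
Round 1 (the target proposes): rejecting gives the acquirer an expected 0.6 × 240 = 144. The target offers 144 and keeps 240 − 144 = 96.

144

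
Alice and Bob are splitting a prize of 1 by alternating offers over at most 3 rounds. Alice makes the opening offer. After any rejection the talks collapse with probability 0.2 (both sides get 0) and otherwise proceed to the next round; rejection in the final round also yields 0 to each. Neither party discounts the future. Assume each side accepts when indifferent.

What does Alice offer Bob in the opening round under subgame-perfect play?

By backward induction:
Round 3 (Alice proposes): Bob will accept anything ≥ 0, so Alice offers 0 and keeps 1.
Round 2 (Bob proposes): rejecting gives Alice an expected 0.8 × 1 = 0.8, so Bob offers 0.8, keeping 0.2.
Round 1 (Alice proposes): rejecting gives Bob an expected 0.8 × 0.2 = 0.16; Alice offers that and keeps 0.84.

0.16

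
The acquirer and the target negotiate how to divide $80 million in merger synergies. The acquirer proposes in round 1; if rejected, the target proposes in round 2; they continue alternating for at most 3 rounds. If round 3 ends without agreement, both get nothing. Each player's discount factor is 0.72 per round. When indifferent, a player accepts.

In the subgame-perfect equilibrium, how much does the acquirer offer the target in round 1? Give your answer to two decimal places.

16.13

Round 3 (the acquirer proposes): the target will accept anything ≥ 0, so the acquirer offers 0 and keeps 80.
Round 2 (the target proposes): the acquirer can get 80 next round, worth 0.72 × 80 = 57.6 now; the target offers that and keeps 22.4.
Round 1 (the acquirer proposes): the target can get 22.4 next round, worth 0.72 × 22.4 = 16.128 now; the acquirer offers that and keeps 63.872.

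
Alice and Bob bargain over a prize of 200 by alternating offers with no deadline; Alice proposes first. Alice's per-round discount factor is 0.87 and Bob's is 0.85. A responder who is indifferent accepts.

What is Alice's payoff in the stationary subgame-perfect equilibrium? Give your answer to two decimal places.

115.16

When Alice proposes, Bob accepts any offer worth at least 0.85 times what Bob would get by proposing next round; and vice versa.
This gives x = 200 − 0.85y and y = 200 − 0.87x, where x and y are each side's share when it proposes.
Hence (1 − 0.85·0.87)x = 200(1 − 0.85), i.e. 0.2605·x = 30.
x ≈ 115.1631; Bob's share is 200 − x ≈ 84.8369.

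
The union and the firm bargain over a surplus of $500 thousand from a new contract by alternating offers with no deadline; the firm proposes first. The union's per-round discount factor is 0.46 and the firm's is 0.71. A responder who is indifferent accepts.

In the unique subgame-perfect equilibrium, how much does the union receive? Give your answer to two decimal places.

Let x be the firm's share when the firm proposes and y be the union's share when the union proposes.
The union accepts iff offered ≥ 0.46·y, so x = 500 − 0.46y. Symmetrically y = 500 − 0.71x.
Substituting: x = 500 − 0.46(500 − 0.71x), giving x(1 − 0.71·0.46) = 500(1 − 0.46).
So x = 500 × 0.54 / 0.6734 ≈ 400.9504, and the union receives 500 − x ≈ 99.0496.

99.05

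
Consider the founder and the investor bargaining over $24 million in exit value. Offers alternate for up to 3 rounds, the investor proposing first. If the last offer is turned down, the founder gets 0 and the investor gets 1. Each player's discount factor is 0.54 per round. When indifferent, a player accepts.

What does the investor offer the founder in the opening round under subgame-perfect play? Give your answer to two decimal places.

5.96

Work backward from the last round.
Round 3 (the investor proposes): the founder will accept anything ≥ 0, so the investor offers 0 and keeps 24.
Round 2 (the founder proposes): the investor can get 24 next round, worth 0.54 × 24 = 12.96 now; the founder offers that and keeps 11.04.
Round 1 (the investor proposes): the founder can get 11.04 next round, worth 0.54 × 11.04 = 5.9616 now, so the investor offers 5.9616, keeping 18.0384.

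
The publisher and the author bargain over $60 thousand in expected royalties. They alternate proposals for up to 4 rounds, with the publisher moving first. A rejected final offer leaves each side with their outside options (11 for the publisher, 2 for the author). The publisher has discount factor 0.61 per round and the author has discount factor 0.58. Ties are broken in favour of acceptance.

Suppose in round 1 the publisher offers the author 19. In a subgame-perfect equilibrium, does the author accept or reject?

Reject

Work out the author's continuation value if the offer is rejected.
Round 4 (the author proposes): the publisher gets 11 if talks fail, so the author offers 11 and keeps 49.
Round 3 (the publisher proposes): the author can get 49 next round, worth 0.58 × 49 = 28.42 now, so the publisher offers 28.42, keeping 31.58.
Round 2 (the author proposes): the publisher can get 31.58 next round, worth 0.61 × 31.58 = 19.2638 now, so the author offers 19.2638, keeping 40.7362.
So by rejecting in round 1, the author gets 40.7362 next round, worth 0.58 × 40.7362 = 23.626996 now.
Offer 19 < 23.626996, so the author rejects.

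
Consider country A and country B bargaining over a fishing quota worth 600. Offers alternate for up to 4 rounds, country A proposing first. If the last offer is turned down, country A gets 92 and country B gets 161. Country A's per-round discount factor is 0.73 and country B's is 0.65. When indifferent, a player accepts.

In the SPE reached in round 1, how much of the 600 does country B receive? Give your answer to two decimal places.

Work backward from the last round.
Round 4 (country B proposes): country A gets 92 if talks fail, so country B offers 92 and keeps 508.
Round 3 (country A proposes): country B can get 508 next round, worth 0.65 × 508 = 330.2 now, so country A offers 330.2, keeping 269.8.
Round 2 (country B proposes): country A can get 269.8 next round, worth 0.73 × 269.8 = 196.954 now. Country B offers 196.954 and keeps 600 − 196.954 = 403.046.
Round 1 (country A proposes): country B can get 403.046 next round, worth 0.65 × 403.046 = 261.9799 now; country A offers that and keeps 338.0201.

261.98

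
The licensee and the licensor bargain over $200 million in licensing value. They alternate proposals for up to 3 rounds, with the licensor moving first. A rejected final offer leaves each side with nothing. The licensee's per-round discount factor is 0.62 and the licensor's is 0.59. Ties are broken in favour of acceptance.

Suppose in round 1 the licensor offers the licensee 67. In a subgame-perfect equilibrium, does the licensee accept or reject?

Round 3 (the licensor proposes): the licensee will accept anything ≥ 0, so the licensor offers 0 and keeps 200.
Round 2 (the licensee proposes): the licensor can get 200 next round, worth 0.59 × 200 = 118 now. The licensee offers 118 and keeps 200 − 118 = 82.
So by rejecting in round 1, the licensee gets 82 next round, worth 0.62 × 82 = 50.84 now.
Offer 67 ≥ 50.84, so the licensee accepts.

Accept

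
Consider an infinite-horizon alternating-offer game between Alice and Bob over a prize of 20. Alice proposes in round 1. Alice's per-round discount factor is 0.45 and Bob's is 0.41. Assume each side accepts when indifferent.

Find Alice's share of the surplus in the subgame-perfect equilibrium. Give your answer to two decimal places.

14.47

Let x be Alice's share when Alice proposes and y be Bob's share when Bob proposes.
Bob accepts iff offered ≥ 0.41·y, so x = 20 − 0.41y. Symmetrically y = 20 − 0.45x.
Substituting: x = 20 − 0.41(20 − 0.45x), giving x(1 − 0.45·0.41) = 20(1 − 0.41).
So x = 20 × 0.59 / 0.8155 ≈ 14.4697, and Bob receives 20 − x ≈ 5.5303.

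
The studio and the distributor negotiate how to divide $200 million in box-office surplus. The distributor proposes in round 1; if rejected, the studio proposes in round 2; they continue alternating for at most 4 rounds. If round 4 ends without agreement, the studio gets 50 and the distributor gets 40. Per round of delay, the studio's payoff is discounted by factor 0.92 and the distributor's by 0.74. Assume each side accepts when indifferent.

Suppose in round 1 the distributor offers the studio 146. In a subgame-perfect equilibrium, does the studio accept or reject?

Reject

Round 4 (the studio proposes): the distributor gets 40 if talks fail, so the studio offers 40 and keeps 160.
Round 3 (the distributor proposes): the studio can get 160 next round, worth 0.92 × 160 = 147.2 now; the distributor offers that and keeps 52.8.
Round 2 (the studio proposes): the distributor can get 52.8 next round, worth 0.74 × 52.8 = 39.072 now, so the studio offers 39.072, keeping 160.928.
So by rejecting in round 1, the studio gets 160.928 next round, worth 0.92 × 160.928 = 148.05376 now.
Offer 146 < 148.05376, so the studio rejects.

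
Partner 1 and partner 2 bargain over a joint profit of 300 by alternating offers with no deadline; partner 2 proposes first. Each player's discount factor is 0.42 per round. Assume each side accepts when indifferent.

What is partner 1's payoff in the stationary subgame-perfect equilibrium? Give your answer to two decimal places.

88.73

When partner 2 proposes, partner 1 accepts any offer worth at least 0.42 times what partner 1 would get by proposing next round; and vice versa.
This gives x = 300 − 0.42y and y = 300 − 0.42x, where x and y are each side's share when it proposes.
Hence (1 − 0.42·0.42)x = 300(1 − 0.42), i.e. 0.8236·x = 174.
x ≈ 211.2676; partner 1's share is 300 − x ≈ 88.7324.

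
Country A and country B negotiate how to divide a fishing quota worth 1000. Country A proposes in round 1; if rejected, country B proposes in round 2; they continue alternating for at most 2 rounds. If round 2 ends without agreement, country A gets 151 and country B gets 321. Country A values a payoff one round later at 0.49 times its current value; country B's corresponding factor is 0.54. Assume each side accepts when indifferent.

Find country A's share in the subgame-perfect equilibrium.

Round 2 (country B proposes): country A gets 151 if talks fail, so country B offers 151 and keeps 849.
Round 1 (country A proposes): country B can get 849 next round, worth 0.54 × 849 = 458.46 now, so country A offers 458.46, keeping 541.54.

541.54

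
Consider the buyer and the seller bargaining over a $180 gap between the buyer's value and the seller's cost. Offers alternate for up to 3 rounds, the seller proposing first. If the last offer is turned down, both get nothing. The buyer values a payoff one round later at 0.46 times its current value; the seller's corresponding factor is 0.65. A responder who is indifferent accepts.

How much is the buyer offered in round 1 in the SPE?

Round 3 (the seller proposes): rejection yields 0 for the buyer; the seller offers 0 and keeps 180.
Round 2 (the buyer proposes): the seller can get 180 next round, worth 0.65 × 180 = 117 now; the buyer offers that and keeps 63.
Round 1 (the seller proposes): the buyer can get 63 next round, worth 0.46 × 63 = 28.98 now; the seller offers that and keeps 151.02.

28.98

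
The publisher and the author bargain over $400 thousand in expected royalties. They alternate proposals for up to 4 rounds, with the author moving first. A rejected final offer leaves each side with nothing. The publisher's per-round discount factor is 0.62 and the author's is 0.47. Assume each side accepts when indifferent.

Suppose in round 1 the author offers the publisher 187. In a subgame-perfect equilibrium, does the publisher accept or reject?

Reject

Round 4 (the publisher proposes): the author will accept anything ≥ 0, so the publisher offers 0 and keeps 400.
Round 3 (the author proposes): the publisher can get 400 next round, worth 0.62 × 400 = 248 now; the author offers that and keeps 152.
Round 2 (the publisher proposes): the author can get 152 next round, worth 0.47 × 152 = 71.44 now. The publisher offers 71.44 and keeps 400 − 71.44 = 328.56.
So by rejecting in round 1, the publisher gets 328.56 next round, worth 0.62 × 328.56 = 203.7072 now.
Offer 187 < 203.7072, so the publisher rejects.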